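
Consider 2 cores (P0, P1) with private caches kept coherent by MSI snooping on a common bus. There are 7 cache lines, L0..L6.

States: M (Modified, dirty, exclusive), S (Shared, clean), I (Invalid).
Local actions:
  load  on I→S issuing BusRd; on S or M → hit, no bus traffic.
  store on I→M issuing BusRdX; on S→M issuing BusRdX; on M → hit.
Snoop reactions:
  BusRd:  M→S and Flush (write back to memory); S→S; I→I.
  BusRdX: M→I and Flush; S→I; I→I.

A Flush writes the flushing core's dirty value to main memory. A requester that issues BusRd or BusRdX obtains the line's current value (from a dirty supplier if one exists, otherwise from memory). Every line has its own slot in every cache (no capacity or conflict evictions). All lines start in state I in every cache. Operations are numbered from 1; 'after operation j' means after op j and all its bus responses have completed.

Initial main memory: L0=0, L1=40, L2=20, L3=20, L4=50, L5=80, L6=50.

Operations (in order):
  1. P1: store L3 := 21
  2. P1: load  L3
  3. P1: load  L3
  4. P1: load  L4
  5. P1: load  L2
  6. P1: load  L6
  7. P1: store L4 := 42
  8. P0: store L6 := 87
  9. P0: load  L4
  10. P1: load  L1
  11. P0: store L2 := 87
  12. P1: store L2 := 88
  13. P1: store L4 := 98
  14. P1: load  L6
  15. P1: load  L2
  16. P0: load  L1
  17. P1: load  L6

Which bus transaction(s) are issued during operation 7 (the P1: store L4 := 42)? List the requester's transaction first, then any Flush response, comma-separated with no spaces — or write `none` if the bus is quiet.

bus = BusRdX

step 1: P1: store L3 := 21  ⟶  IM  (L3)  txn=BusRdX  M[L3]=20
step 2: P1: load  L3  ⟶  IM  (L3)  txn=∅  M[L3]=20
step 3: P1: load  L3  ⟶  IM  (L3)  txn=∅  M[L3]=20
step 4: P1: load  L4  ⟶  IS  (L4)  txn=BusRd  M[L4]=50
step 5: P1: load  L2  ⟶  IS  (L2)  txn=BusRd  M[L2]=20
step 6: P1: load  L6  ⟶  IS  (L6)  txn=BusRd  M[L6]=50
step 7: P1: store L4 := 42  ⟶  IM  (L4)  txn=BusRdX  M[L4]=50
step 8: P0: store L6 := 87  ⟶  MI  (L6)  txn=BusRdX  M[L6]=50
step 9: P0: load  L4  ⟶  SS  (L4)  txn=BusRd+Flush  M[L4]=42
step 10: P1: load  L1  ⟶  IS  (L1)  txn=BusRd  M[L1]=40
step 11: P0: store L2 := 87  ⟶  MI  (L2)  txn=BusRdX  M[L2]=20
step 12: P1: store L2 := 88  ⟶  IM  (L2)  txn=BusRdX+Flush  M[L2]=87
step 13: P1: store L4 := 98  ⟶  IM  (L4)  txn=BusRdX  M[L4]=42
step 14: P1: load  L6  ⟶  SS  (L6)  txn=BusRd+Flush  M[L6]=87
step 15: P1: load  L2  ⟶  IM  (L2)  txn=∅  M[L2]=87
step 16: P0: load  L1  ⟶  SS  (L1)  txn=BusRd  M[L1]=40
step 17: P1: load  L6  ⟶  SS  (L6)  txn=∅  M[L6]=87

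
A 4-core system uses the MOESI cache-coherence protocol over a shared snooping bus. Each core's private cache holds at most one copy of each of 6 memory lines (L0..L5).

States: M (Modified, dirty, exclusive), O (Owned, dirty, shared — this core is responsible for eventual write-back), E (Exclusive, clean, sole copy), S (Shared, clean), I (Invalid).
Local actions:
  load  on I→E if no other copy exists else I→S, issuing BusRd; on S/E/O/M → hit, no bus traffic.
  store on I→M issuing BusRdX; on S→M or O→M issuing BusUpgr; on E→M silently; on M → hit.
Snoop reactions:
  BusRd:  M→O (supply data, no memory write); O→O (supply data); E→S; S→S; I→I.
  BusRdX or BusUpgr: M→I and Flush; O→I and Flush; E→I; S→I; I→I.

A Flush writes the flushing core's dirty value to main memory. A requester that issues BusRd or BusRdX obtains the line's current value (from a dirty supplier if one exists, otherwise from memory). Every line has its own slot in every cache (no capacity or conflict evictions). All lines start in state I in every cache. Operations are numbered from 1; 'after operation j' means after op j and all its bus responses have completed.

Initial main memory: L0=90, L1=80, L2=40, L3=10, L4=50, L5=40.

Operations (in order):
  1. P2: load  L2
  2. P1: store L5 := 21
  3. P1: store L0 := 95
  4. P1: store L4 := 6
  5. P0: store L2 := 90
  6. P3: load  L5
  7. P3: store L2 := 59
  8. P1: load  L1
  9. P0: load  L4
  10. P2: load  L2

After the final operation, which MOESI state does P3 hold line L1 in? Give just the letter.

state = I

1. P2: load  L2  bus=[BusRd]  L2: P0=I P1=I P2=E P3=I  mem[L2]=40
2. P1: store L5 := 21  bus=[BusRdX]  L5: P0=I P1=M P2=I P3=I  mem[L5]=40
3. P1: store L0 := 95  bus=[BusRdX]  L0: P0=I P1=M P2=I P3=I  mem[L0]=90
4. P1: store L4 := 6  bus=[BusRdX]  L4: P0=I P1=M P2=I P3=I  mem[L4]=50
5. P0: store L2 := 90  bus=[BusRdX]  L2: P0=M P1=I P2=I P3=I  mem[L2]=40
6. P3: load  L5  bus=[BusRd]  L5: P0=I P1=O P2=I P3=S  mem[L5]=40
7. P3: store L2 := 59  bus=[BusRdX,Flush]  L2: P0=I P1=I P2=I P3=M  mem[L2]=90
8. P1: load  L1  bus=[BusRd]  L1: P0=I P1=E P2=I P3=I  mem[L1]=80
9. P0: load  L4  bus=[BusRd]  L4: P0=S P1=O P2=I P3=I  mem[L4]=50
10. P2: load  L2  bus=[BusRd]  L2: P0=I P1=I P2=S P3=O  mem[L2]=90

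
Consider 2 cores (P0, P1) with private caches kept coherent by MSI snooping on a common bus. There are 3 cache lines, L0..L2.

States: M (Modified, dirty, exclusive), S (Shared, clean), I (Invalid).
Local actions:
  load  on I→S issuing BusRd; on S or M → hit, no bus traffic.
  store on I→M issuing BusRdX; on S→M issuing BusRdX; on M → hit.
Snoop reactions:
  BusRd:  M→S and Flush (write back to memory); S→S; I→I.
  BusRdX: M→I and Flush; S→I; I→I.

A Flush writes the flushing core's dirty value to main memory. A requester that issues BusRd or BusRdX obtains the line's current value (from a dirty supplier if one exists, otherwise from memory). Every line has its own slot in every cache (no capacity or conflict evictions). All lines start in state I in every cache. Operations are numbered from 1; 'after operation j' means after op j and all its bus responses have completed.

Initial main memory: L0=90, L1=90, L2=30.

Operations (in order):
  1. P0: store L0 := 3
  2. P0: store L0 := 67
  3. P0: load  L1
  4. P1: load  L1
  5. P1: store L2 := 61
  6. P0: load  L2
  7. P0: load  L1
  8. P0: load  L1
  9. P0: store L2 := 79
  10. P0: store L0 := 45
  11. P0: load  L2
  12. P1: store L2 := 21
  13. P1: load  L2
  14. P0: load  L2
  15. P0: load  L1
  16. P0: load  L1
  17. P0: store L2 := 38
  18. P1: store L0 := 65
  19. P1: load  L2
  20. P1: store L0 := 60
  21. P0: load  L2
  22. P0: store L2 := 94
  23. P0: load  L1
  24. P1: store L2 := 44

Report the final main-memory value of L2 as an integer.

[1] P0: store L0 := 3 | P0:M(3), P1:I | bus: BusRdX
[2] P0: store L0 := 67 | P0:M(67), P1:I | bus: none
[3] P0: load  L1 | P0:S(90), P1:I | bus: BusRd
[4] P1: load  L1 | P0:S(90), P1:S(90) | bus: BusRd
[5] P1: store L2 := 61 | P0:I, P1:M(61) | bus: BusRdX
[6] P0: load  L2 | P0:S(61), P1:S(61) | bus: BusRd,Flush
[7] P0: load  L1 | P0:S(90), P1:S(90) | bus: none
[8] P0: load  L1 | P0:S(90), P1:S(90) | bus: none
[9] P0: store L2 := 79 | P0:M(79), P1:I | bus: BusRdX
[10] P0: store L0 := 45 | P0:M(45), P1:I | bus: none
[11] P0: load  L2 | P0:M(79), P1:I | bus: none
[12] P1: store L2 := 21 | P0:I, P1:M(21) | bus: BusRdX,Flush
[13] P1: load  L2 | P0:I, P1:M(21) | bus: none
[14] P0: load  L2 | P0:S(21), P1:S(21) | bus: BusRd,Flush
[15] P0: load  L1 | P0:S(90), P1:S(90) | bus: none
[16] P0: load  L1 | P0:S(90), P1:S(90) | bus: none
[17] P0: store L2 := 38 | P0:M(38), P1:I | bus: BusRdX
[18] P1: store L0 := 65 | P0:I, P1:M(65) | bus: BusRdX,Flush
[19] P1: load  L2 | P0:S(38), P1:S(38) | bus: BusRd,Flush
[20] P1: store L0 := 60 | P0:I, P1:M(60) | bus: none
[21] P0: load  L2 | P0:S(38), P1:S(38) | bus: none
[22] P0: store L2 := 94 | P0:M(94), P1:I | bus: BusRdX
[23] P0: load  L1 | P0:S(90), P1:S(90) | bus: none
[24] P1: store L2 := 44 | P0:I, P1:M(44) | bus: BusRdX,Flush

memory[L2] = 94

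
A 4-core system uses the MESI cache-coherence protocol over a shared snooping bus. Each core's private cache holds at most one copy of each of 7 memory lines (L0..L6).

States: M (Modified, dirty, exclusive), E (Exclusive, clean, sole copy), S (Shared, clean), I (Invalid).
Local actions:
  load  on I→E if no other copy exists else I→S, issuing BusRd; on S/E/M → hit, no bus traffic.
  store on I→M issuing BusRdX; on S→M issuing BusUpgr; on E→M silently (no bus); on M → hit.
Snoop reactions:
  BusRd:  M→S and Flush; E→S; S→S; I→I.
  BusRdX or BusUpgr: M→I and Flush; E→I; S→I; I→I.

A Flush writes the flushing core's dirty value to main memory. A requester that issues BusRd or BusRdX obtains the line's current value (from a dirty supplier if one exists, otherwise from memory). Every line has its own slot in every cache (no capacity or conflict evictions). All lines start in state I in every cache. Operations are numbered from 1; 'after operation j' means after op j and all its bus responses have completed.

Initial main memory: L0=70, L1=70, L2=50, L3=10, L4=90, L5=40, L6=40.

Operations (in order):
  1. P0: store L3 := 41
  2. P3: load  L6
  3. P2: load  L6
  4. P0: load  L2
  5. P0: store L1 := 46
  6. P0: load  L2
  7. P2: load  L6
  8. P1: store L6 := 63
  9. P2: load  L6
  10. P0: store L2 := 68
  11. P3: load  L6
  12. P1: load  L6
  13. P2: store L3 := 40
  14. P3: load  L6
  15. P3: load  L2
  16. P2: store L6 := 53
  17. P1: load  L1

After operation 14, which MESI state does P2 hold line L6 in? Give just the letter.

1. P0: store L3 := 41  bus=[BusRdX]  L3: P0=M P1=I P2=I P3=I  mem[L3]=10
2. P3: load  L6  bus=[BusRd]  L6: P0=I P1=I P2=I P3=E  mem[L6]=40
3. P2: load  L6  bus=[BusRd]  L6: P0=I P1=I P2=S P3=S  mem[L6]=40
4. P0: load  L2  bus=[BusRd]  L2: P0=E P1=I P2=I P3=I  mem[L2]=50
5. P0: store L1 := 46  bus=[BusRdX]  L1: P0=M P1=I P2=I P3=I  mem[L1]=70
6. P0: load  L2  bus=[-]  L2: P0=E P1=I P2=I P3=I  mem[L2]=50
7. P2: load  L6  bus=[-]  L6: P0=I P1=I P2=S P3=S  mem[L6]=40
8. P1: store L6 := 63  bus=[BusRdX]  L6: P0=I P1=M P2=I P3=I  mem[L6]=40
9. P2: load  L6  bus=[BusRd,Flush]  L6: P0=I P1=S P2=S P3=I  mem[L6]=63
10. P0: store L2 := 68  bus=[-]  L2: P0=M P1=I P2=I P3=I  mem[L2]=50
11. P3: load  L6  bus=[BusRd]  L6: P0=I P1=S P2=S P3=S  mem[L6]=63
12. P1: load  L6  bus=[-]  L6: P0=I P1=S P2=S P3=S  mem[L6]=63
13. P2: store L3 := 40  bus=[BusRdX,Flush]  L3: P0=I P1=I P2=M P3=I  mem[L3]=41
14. P3: load  L6  bus=[-]  L6: P0=I P1=S P2=S P3=S  mem[L6]=63
15. P3: load  L2  bus=[BusRd,Flush]  L2: P0=S P1=I P2=I P3=S  mem[L2]=68
16. P2: store L6 := 53  bus=[BusUpgr]  L6: P0=I P1=I P2=M P3=I  mem[L6]=63
17. P1: load  L1  bus=[BusRd,Flush]  L1: P0=S P1=S P2=I P3=I  mem[L1]=46

state = S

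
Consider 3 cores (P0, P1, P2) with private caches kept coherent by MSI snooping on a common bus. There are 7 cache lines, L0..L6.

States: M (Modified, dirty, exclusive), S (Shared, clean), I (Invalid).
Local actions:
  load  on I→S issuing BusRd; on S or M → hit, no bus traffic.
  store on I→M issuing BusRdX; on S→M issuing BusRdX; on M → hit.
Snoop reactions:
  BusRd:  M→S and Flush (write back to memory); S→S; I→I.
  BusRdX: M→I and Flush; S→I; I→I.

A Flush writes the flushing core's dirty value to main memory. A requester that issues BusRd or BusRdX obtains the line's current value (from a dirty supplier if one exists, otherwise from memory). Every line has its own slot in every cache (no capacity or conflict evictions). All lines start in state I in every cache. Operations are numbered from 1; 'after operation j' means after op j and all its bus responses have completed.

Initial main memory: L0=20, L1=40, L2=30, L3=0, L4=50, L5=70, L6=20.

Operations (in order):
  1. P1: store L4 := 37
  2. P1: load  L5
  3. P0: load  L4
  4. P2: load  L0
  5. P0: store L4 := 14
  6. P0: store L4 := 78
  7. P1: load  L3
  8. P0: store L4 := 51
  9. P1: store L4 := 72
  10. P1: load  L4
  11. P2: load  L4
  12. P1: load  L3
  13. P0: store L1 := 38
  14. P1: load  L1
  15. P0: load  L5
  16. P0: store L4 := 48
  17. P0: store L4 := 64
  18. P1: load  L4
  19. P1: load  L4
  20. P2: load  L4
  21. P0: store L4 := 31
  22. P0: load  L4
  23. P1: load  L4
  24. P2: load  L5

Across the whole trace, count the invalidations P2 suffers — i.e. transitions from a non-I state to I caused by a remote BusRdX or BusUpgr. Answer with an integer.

invalidations = 2

[1] P1: store L4 := 37 | P0:I, P1:M(37), P2:I | bus: BusRdX
[2] P1: load  L5 | P0:I, P1:S(70), P2:I | bus: BusRd
[3] P0: load  L4 | P0:S(37), P1:S(37), P2:I | bus: BusRd,Flush
[4] P2: load  L0 | P0:I, P1:I, P2:S(20) | bus: BusRd
[5] P0: store L4 := 14 | P0:M(14), P1:I, P2:I | bus: BusRdX
[6] P0: store L4 := 78 | P0:M(78), P1:I, P2:I | bus: none
[7] P1: load  L3 | P0:I, P1:S(0), P2:I | bus: BusRd
[8] P0: store L4 := 51 | P0:M(51), P1:I, P2:I | bus: none
[9] P1: store L4 := 72 | P0:I, P1:M(72), P2:I | bus: BusRdX,Flush
[10] P1: load  L4 | P0:I, P1:M(72), P2:I | bus: none
[11] P2: load  L4 | P0:I, P1:S(72), P2:S(72) | bus: BusRd,Flush
[12] P1: load  L3 | P0:I, P1:S(0), P2:I | bus: none
[13] P0: store L1 := 38 | P0:M(38), P1:I, P2:I | bus: BusRdX
[14] P1: load  L1 | P0:S(38), P1:S(38), P2:I | bus: BusRd,Flush
[15] P0: load  L5 | P0:S(70), P1:S(70), P2:I | bus: BusRd
[16] P0: store L4 := 48 | P0:M(48), P1:I, P2:I | bus: BusRdX
[17] P0: store L4 := 64 | P0:M(64), P1:I, P2:I | bus: none
[18] P1: load  L4 | P0:S(64), P1:S(64), P2:I | bus: BusRd,Flush
[19] P1: load  L4 | P0:S(64), P1:S(64), P2:I | bus: none
[20] P2: load  L4 | P0:S(64), P1:S(64), P2:S(64) | bus: BusRd
[21] P0: store L4 := 31 | P0:M(31), P1:I, P2:I | bus: BusRdX
[22] P0: load  L4 | P0:M(31), P1:I, P2:I | bus: none
[23] P1: load  L4 | P0:S(31), P1:S(31), P2:I | bus: BusRd,Flush
[24] P2: load  L5 | P0:S(70), P1:S(70), P2:S(70) | bus: BusRd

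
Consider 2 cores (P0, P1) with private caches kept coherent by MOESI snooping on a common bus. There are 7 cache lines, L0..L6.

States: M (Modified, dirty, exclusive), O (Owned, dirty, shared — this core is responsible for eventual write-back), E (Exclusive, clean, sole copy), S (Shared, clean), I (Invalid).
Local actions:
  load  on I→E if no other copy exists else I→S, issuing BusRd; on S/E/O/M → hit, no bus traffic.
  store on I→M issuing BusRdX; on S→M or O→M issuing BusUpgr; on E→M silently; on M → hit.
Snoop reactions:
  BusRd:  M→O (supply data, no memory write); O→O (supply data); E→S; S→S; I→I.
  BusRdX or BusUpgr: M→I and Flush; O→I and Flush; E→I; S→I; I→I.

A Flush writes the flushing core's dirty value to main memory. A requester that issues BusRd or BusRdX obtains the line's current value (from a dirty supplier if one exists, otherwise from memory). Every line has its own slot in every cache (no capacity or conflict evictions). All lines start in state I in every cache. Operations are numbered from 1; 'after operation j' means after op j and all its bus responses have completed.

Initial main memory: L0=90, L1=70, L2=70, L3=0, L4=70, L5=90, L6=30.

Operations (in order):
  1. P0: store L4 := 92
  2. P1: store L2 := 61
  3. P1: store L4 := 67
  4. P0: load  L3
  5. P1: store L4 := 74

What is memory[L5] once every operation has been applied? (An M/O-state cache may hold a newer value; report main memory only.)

  op1 P0: store L4 := 92 → M/I on L4; bus BusRdX; mem=70
  op2 P1: store L2 := 61 → I/M on L2; bus BusRdX; mem=70
  op3 P1: store L4 := 67 → I/M on L4; bus BusRdX Flush; mem=92
  op4 P0: load  L3 → E/I on L3; bus BusRd; mem=0
  op5 P1: store L4 := 74 → I/M on L4; bus (none); mem=92

memory[L5] = 90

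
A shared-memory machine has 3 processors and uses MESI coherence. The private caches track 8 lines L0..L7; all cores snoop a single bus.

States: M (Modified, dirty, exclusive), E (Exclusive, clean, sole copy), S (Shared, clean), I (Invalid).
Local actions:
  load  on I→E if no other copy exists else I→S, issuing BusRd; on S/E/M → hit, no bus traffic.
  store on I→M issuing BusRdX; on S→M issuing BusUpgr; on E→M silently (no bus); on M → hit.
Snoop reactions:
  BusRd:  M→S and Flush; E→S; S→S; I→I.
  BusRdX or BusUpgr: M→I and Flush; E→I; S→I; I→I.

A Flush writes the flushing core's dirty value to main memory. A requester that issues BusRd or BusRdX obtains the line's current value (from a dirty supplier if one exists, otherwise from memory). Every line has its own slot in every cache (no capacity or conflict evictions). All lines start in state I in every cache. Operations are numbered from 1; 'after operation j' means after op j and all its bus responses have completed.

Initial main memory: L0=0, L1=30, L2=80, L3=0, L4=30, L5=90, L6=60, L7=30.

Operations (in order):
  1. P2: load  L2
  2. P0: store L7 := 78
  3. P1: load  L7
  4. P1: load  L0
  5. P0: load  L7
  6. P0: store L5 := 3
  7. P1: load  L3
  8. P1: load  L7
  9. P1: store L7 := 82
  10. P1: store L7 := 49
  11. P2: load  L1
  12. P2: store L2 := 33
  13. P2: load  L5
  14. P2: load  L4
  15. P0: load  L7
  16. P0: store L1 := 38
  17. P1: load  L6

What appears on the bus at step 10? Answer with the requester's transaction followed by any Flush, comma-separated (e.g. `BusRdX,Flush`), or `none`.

[1] P2: load  L2 | P0:I, P1:I, P2:E(80) | bus: BusRd
[2] P0: store L7 := 78 | P0:M(78), P1:I, P2:I | bus: BusRdX
[3] P1: load  L7 | P0:S(78), P1:S(78), P2:I | bus: BusRd,Flush
[4] P1: load  L0 | P0:I, P1:E(0), P2:I | bus: BusRd
[5] P0: load  L7 | P0:S(78), P1:S(78), P2:I | bus: none
[6] P0: store L5 := 3 | P0:M(3), P1:I, P2:I | bus: BusRdX
[7] P1: load  L3 | P0:I, P1:E(0), P2:I | bus: BusRd
[8] P1: load  L7 | P0:S(78), P1:S(78), P2:I | bus: none
[9] P1: store L7 := 82 | P0:I, P1:M(82), P2:I | bus: BusUpgr
[10] P1: store L7 := 49 | P0:I, P1:M(49), P2:I | bus: none
[11] P2: load  L1 | P0:I, P1:I, P2:E(30) | bus: BusRd
[12] P2: store L2 := 33 | P0:I, P1:I, P2:M(33) | bus: none
[13] P2: load  L5 | P0:S(3), P1:I, P2:S(3) | bus: BusRd,Flush
[14] P2: load  L4 | P0:I, P1:I, P2:E(30) | bus: BusRd
[15] P0: load  L7 | P0:S(49), P1:S(49), P2:I | bus: BusRd,Flush
[16] P0: store L1 := 38 | P0:M(38), P1:I, P2:I | bus: BusRdX
[17] P1: load  L6 | P0:I, P1:E(60), P2:I | bus: BusRd

bus = none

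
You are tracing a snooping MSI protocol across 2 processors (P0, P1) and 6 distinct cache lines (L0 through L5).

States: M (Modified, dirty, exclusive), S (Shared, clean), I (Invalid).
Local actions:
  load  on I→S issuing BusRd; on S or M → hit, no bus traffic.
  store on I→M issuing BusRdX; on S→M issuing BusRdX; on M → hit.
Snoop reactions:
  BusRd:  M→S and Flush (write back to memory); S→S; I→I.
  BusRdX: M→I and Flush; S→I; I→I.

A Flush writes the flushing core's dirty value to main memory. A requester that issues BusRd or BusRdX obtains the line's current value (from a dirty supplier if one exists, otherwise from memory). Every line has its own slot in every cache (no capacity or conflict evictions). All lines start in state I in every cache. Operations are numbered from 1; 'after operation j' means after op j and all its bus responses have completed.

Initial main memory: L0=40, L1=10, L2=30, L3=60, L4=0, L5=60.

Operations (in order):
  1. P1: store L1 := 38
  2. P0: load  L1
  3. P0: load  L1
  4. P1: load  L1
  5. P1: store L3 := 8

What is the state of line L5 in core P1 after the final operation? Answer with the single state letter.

state = I

[1] P1: store L1 := 38 | P0:I, P1:M(38) | bus: BusRdX
[2] P0: load  L1 | P0:S(38), P1:S(38) | bus: BusRd,Flush
[3] P0: load  L1 | P0:S(38), P1:S(38) | bus: none
[4] P1: load  L1 | P0:S(38), P1:S(38) | bus: none
[5] P1: store L3 := 8 | P0:I, P1:M(8) | bus: BusRdX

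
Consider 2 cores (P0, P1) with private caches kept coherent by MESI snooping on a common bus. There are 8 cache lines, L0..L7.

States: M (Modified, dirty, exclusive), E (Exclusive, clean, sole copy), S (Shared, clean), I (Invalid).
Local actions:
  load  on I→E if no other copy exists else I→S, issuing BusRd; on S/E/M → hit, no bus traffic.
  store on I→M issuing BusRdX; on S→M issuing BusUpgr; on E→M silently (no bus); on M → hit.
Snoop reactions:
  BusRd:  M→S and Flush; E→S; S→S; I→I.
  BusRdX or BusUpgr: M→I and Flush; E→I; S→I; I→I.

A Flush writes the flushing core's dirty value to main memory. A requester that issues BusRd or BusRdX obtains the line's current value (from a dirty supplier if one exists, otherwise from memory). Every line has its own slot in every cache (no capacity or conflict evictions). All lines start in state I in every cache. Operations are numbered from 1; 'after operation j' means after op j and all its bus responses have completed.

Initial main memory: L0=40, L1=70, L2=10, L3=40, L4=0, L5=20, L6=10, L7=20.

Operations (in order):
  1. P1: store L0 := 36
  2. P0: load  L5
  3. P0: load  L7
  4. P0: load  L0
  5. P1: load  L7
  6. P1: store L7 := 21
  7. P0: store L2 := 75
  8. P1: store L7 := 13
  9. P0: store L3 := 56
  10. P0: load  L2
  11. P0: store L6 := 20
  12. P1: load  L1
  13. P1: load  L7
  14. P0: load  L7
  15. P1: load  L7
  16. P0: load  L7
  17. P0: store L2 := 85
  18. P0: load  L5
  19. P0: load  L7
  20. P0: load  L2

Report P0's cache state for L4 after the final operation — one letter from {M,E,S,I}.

1. P1: store L0 := 36  bus=[BusRdX]  L0: P0=I P1=M  mem[L0]=40
2. P0: load  L5  bus=[BusRd]  L5: P0=E P1=I  mem[L5]=20
3. P0: load  L7  bus=[BusRd]  L7: P0=E P1=I  mem[L7]=20
4. P0: load  L0  bus=[BusRd,Flush]  L0: P0=S P1=S  mem[L0]=36
5. P1: load  L7  bus=[BusRd]  L7: P0=S P1=S  mem[L7]=20
6. P1: store L7 := 21  bus=[BusUpgr]  L7: P0=I P1=M  mem[L7]=20
7. P0: store L2 := 75  bus=[BusRdX]  L2: P0=M P1=I  mem[L2]=10
8. P1: store L7 := 13  bus=[-]  L7: P0=I P1=M  mem[L7]=20
9. P0: store L3 := 56  bus=[BusRdX]  L3: P0=M P1=I  mem[L3]=40
10. P0: load  L2  bus=[-]  L2: P0=M P1=I  mem[L2]=10
11. P0: store L6 := 20  bus=[BusRdX]  L6: P0=M P1=I  mem[L6]=10
12. P1: load  L1  bus=[BusRd]  L1: P0=I P1=E  mem[L1]=70
13. P1: load  L7  bus=[-]  L7: P0=I P1=M  mem[L7]=20
14. P0: load  L7  bus=[BusRd,Flush]  L7: P0=S P1=S  mem[L7]=13
15. P1: load  L7  bus=[-]  L7: P0=S P1=S  mem[L7]=13
16. P0: load  L7  bus=[-]  L7: P0=S P1=S  mem[L7]=13
17. P0: store L2 := 85  bus=[-]  L2: P0=M P1=I  mem[L2]=10
18. P0: load  L5  bus=[-]  L5: P0=E P1=I  mem[L5]=20
19. P0: load  L7  bus=[-]  L7: P0=S P1=S  mem[L7]=13
20. P0: load  L2  bus=[-]  L2: P0=M P1=I  mem[L2]=10

state = I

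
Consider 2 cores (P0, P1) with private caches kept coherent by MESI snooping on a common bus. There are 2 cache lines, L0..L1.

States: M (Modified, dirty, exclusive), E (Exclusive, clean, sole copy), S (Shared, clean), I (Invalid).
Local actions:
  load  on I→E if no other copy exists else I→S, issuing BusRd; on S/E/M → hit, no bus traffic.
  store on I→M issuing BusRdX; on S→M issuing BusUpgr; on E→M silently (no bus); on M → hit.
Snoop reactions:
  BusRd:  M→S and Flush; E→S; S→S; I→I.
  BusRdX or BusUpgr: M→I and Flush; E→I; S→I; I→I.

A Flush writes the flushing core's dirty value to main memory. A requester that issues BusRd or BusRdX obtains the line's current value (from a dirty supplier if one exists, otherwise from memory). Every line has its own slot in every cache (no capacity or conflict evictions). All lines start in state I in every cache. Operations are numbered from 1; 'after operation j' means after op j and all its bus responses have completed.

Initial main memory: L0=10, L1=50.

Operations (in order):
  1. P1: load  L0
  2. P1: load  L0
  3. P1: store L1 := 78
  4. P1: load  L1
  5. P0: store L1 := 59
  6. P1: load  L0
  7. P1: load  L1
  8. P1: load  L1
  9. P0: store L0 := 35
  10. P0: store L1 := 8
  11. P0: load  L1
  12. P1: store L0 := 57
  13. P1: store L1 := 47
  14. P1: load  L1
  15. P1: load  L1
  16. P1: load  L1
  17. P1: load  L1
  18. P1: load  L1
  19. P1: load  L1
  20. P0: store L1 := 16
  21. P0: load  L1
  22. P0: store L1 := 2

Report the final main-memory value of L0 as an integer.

memory[L0] = 35

  op1 P1: load  L0 → I/E on L0; bus BusRd; mem=10
  op2 P1: load  L0 → I/E on L0; bus (none); mem=10
  op3 P1: store L1 := 78 → I/M on L1; bus BusRdX; mem=50
  op4 P1: load  L1 → I/M on L1; bus (none); mem=50
  op5 P0: store L1 := 59 → M/I on L1; bus BusRdX Flush; mem=78
  op6 P1: load  L0 → I/E on L0; bus (none); mem=10
  op7 P1: load  L1 → S/S on L1; bus BusRd Flush; mem=59
  op8 P1: load  L1 → S/S on L1; bus (none); mem=59
  op9 P0: store L0 := 35 → M/I on L0; bus BusRdX; mem=10
  op10 P0: store L1 := 8 → M/I on L1; bus BusUpgr; mem=59
  op11 P0: load  L1 → M/I on L1; bus (none); mem=59
  op12 P1: store L0 := 57 → I/M on L0; bus BusRdX Flush; mem=35
  op13 P1: store L1 := 47 → I/M on L1; bus BusRdX Flush; mem=8
  op14 P1: load  L1 → I/M on L1; bus (none); mem=8
  op15 P1: load  L1 → I/M on L1; bus (none); mem=8
  op16 P1: load  L1 → I/M on L1; bus (none); mem=8
  op17 P1: load  L1 → I/M on L1; bus (none); mem=8
  op18 P1: load  L1 → I/M on L1; bus (none); mem=8
  op19 P1: load  L1 → I/M on L1; bus (none); mem=8
  op20 P0: store L1 := 16 → M/I on L1; bus BusRdX Flush; mem=47
  op21 P0: load  L1 → M/I on L1; bus (none); mem=47
  op22 P0: store L1 := 2 → M/I on L1; bus (none); mem=47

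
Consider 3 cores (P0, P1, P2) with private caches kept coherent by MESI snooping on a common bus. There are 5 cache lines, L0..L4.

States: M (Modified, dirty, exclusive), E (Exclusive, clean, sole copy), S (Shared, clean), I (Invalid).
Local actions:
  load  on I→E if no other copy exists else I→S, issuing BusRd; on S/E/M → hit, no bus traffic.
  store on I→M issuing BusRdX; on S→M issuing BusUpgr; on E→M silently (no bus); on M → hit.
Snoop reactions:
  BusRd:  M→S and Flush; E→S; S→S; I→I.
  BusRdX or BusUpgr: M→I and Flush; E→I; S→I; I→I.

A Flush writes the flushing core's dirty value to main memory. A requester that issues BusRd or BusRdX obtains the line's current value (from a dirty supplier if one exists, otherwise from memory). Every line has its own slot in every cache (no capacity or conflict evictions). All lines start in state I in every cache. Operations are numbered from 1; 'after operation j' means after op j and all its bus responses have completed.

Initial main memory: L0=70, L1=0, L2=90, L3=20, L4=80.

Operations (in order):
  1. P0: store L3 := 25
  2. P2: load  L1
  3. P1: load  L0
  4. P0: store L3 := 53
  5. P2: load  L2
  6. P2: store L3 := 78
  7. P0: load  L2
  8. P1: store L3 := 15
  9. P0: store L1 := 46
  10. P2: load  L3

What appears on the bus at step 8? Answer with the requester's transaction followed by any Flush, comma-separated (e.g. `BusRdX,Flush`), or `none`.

1. P0: store L3 := 25  bus=[BusRdX]  L3: P0=M P1=I P2=I  mem[L3]=20
2. P2: load  L1  bus=[BusRd]  L1: P0=I P1=I P2=E  mem[L1]=0
3. P1: load  L0  bus=[BusRd]  L0: P0=I P1=E P2=I  mem[L0]=70
4. P0: store L3 := 53  bus=[-]  L3: P0=M P1=I P2=I  mem[L3]=20
5. P2: load  L2  bus=[BusRd]  L2: P0=I P1=I P2=E  mem[L2]=90
6. P2: store L3 := 78  bus=[BusRdX,Flush]  L3: P0=I P1=I P2=M  mem[L3]=53
7. P0: load  L2  bus=[BusRd]  L2: P0=S P1=I P2=S  mem[L2]=90
8. P1: store L3 := 15  bus=[BusRdX,Flush]  L3: P0=I P1=M P2=I  mem[L3]=78
9. P0: store L1 := 46  bus=[BusRdX]  L1: P0=M P1=I P2=I  mem[L1]=0
10. P2: load  L3  bus=[BusRd,Flush]  L3: P0=I P1=S P2=S  mem[L3]=15

bus = BusRdX,Flush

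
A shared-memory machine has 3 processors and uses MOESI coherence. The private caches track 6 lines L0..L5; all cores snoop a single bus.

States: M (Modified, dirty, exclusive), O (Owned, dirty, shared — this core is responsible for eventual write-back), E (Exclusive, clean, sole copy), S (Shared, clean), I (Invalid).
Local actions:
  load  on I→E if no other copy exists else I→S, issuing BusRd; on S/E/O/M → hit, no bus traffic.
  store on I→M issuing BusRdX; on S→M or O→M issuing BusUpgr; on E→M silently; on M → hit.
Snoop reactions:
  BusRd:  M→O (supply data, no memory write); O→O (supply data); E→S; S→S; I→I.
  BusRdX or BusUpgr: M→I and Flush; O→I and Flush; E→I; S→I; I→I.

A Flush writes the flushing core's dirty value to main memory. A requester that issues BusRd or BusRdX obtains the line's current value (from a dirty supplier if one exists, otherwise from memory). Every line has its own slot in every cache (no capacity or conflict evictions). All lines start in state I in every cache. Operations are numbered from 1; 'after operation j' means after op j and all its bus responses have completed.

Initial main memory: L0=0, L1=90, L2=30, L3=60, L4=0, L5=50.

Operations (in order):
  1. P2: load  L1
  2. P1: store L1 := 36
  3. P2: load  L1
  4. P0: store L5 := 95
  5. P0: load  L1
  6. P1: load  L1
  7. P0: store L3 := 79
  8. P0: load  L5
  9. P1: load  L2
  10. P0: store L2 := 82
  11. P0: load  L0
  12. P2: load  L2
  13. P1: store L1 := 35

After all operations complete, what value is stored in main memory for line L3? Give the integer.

  op1 P2: load  L1 → I/I/E on L1; bus BusRd; mem=90
  op2 P1: store L1 := 36 → I/M/I on L1; bus BusRdX; mem=90
  op3 P2: load  L1 → I/O/S on L1; bus BusRd; mem=90
  op4 P0: store L5 := 95 → M/I/I on L5; bus BusRdX; mem=50
  op5 P0: load  L1 → S/O/S on L1; bus BusRd; mem=90
  op6 P1: load  L1 → S/O/S on L1; bus (none); mem=90
  op7 P0: store L3 := 79 → M/I/I on L3; bus BusRdX; mem=60
  op8 P0: load  L5 → M/I/I on L5; bus (none); mem=50
  op9 P1: load  L2 → I/E/I on L2; bus BusRd; mem=30
  op10 P0: store L2 := 82 → M/I/I on L2; bus BusRdX; mem=30
  op11 P0: load  L0 → E/I/I on L0; bus BusRd; mem=0
  op12 P2: load  L2 → O/I/S on L2; bus BusRd; mem=30
  op13 P1: store L1 := 35 → I/M/I on L1; bus BusUpgr; mem=90

memory[L3] = 60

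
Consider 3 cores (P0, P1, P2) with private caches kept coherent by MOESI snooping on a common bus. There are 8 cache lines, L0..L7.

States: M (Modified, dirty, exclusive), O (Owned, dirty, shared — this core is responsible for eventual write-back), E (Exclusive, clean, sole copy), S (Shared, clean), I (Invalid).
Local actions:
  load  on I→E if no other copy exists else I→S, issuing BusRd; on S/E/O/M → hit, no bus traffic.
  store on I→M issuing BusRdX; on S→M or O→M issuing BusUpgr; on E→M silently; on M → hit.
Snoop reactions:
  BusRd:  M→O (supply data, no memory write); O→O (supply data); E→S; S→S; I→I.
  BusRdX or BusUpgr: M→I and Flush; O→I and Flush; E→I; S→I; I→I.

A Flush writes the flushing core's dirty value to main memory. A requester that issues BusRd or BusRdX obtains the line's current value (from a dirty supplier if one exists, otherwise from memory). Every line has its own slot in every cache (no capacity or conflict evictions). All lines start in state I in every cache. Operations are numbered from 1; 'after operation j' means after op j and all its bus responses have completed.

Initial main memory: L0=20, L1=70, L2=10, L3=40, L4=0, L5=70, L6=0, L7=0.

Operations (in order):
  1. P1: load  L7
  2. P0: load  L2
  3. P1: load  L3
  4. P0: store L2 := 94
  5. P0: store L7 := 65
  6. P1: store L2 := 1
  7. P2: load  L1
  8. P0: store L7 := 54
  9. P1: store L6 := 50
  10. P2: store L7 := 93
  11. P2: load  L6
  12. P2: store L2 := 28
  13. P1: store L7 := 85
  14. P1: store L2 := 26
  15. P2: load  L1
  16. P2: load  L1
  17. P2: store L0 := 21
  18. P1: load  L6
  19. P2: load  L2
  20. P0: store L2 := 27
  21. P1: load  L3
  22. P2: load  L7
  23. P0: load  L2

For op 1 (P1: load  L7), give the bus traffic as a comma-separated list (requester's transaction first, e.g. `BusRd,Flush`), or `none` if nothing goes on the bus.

bus = BusRd

  op1 P1: load  L7 → I/E/I on L7; bus BusRd; mem=0
  op2 P0: load  L2 → E/I/I on L2; bus BusRd; mem=10
  op3 P1: load  L3 → I/E/I on L3; bus BusRd; mem=40
  op4 P0: store L2 := 94 → M/I/I on L2; bus (none); mem=10
  op5 P0: store L7 := 65 → M/I/I on L7; bus BusRdX; mem=0
  op6 P1: store L2 := 1 → I/M/I on L2; bus BusRdX Flush; mem=94
  op7 P2: load  L1 → I/I/E on L1; bus BusRd; mem=70
  op8 P0: store L7 := 54 → M/I/I on L7; bus (none); mem=0
  op9 P1: store L6 := 50 → I/M/I on L6; bus BusRdX; mem=0
  op10 P2: store L7 := 93 → I/I/M on L7; bus BusRdX Flush; mem=54
  op11 P2: load  L6 → I/O/S on L6; bus BusRd; mem=0
  op12 P2: store L2 := 28 → I/I/M on L2; bus BusRdX Flush; mem=1
  op13 P1: store L7 := 85 → I/M/I on L7; bus BusRdX Flush; mem=93
  op14 P1: store L2 := 26 → I/M/I on L2; bus BusRdX Flush; mem=28
  op15 P2: load  L1 → I/I/E on L1; bus (none); mem=70
  op16 P2: load  L1 → I/I/E on L1; bus (none); mem=70
  op17 P2: store L0 := 21 → I/I/M on L0; bus BusRdX; mem=20
  op18 P1: load  L6 → I/O/S on L6; bus (none); mem=0
  op19 P2: load  L2 → I/O/S on L2; bus BusRd; mem=28
  op20 P0: store L2 := 27 → M/I/I on L2; bus BusRdX Flush; mem=26
  op21 P1: load  L3 → I/E/I on L3; bus (none); mem=40
  op22 P2: load  L7 → I/O/S on L7; bus BusRd; mem=93
  op23 P0: load  L2 → M/I/I on L2; bus (none); mem=26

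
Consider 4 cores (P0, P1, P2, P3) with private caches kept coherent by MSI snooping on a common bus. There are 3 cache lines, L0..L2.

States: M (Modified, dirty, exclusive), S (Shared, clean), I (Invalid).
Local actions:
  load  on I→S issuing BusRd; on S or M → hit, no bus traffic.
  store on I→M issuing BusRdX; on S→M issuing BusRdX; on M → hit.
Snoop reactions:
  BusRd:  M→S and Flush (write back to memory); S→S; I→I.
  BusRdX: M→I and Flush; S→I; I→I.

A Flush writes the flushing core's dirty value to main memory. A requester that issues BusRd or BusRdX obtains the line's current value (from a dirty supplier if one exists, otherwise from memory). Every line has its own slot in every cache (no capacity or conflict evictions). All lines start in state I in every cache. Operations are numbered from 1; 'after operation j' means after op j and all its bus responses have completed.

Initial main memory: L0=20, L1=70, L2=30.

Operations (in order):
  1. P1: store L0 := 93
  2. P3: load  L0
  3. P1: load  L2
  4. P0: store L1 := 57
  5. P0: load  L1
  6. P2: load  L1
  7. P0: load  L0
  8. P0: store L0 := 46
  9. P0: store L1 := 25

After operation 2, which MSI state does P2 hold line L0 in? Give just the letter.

state = I

step 1: P1: store L0 := 93  ⟶  IMII  (L0)  txn=BusRdX  M[L0]=20
step 2: P3: load  L0  ⟶  ISIS  (L0)  txn=BusRd+Flush  M[L0]=93
step 3: P1: load  L2  ⟶  ISII  (L2)  txn=BusRd  M[L2]=30
step 4: P0: store L1 := 57  ⟶  MIII  (L1)  txn=BusRdX  M[L1]=70
step 5: P0: load  L1  ⟶  MIII  (L1)  txn=∅  M[L1]=70
step 6: P2: load  L1  ⟶  SISI  (L1)  txn=BusRd+Flush  M[L1]=57
step 7: P0: load  L0  ⟶  SSIS  (L0)  txn=BusRd  M[L0]=93
step 8: P0: store L0 := 46  ⟶  MIII  (L0)  txn=BusRdX  M[L0]=93
step 9: P0: store L1 := 25  ⟶  MIII  (L1)  txn=BusRdX  M[L1]=57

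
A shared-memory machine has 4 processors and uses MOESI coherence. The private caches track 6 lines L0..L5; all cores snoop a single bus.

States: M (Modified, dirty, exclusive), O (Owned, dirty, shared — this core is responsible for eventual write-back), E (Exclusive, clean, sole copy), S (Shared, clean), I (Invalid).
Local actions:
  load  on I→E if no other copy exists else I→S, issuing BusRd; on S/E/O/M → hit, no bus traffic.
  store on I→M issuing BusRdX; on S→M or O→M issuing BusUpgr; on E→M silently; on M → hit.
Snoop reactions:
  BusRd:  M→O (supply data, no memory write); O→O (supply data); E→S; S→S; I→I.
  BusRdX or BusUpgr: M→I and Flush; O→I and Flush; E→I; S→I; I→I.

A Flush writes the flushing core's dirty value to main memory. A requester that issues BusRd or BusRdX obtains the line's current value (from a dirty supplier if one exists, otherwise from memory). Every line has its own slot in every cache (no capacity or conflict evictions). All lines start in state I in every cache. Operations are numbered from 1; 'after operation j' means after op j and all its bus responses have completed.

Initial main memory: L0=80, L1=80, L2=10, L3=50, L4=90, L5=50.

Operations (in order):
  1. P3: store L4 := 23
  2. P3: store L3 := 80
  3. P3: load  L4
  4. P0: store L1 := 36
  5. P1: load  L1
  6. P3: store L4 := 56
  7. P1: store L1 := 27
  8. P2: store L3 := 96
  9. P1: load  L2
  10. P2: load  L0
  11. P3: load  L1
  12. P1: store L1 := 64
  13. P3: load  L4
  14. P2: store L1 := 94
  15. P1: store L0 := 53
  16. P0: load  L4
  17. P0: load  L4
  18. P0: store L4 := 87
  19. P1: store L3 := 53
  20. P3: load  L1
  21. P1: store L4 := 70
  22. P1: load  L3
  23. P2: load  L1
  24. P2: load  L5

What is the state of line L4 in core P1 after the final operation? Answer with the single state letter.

state = M

step 1: P3: store L4 := 23  ⟶  IIIM  (L4)  txn=BusRdX  M[L4]=90
step 2: P3: store L3 := 80  ⟶  IIIM  (L3)  txn=BusRdX  M[L3]=50
step 3: P3: load  L4  ⟶  IIIM  (L4)  txn=∅  M[L4]=90
step 4: P0: store L1 := 36  ⟶  MIII  (L1)  txn=BusRdX  M[L1]=80
step 5: P1: load  L1  ⟶  OSII  (L1)  txn=BusRd  M[L1]=80
step 6: P3: store L4 := 56  ⟶  IIIM  (L4)  txn=∅  M[L4]=90
step 7: P1: store L1 := 27  ⟶  IMII  (L1)  txn=BusUpgr+Flush  M[L1]=36
step 8: P2: store L3 := 96  ⟶  IIMI  (L3)  txn=BusRdX+Flush  M[L3]=80
step 9: P1: load  L2  ⟶  IEII  (L2)  txn=BusRd  M[L2]=10
step 10: P2: load  L0  ⟶  IIEI  (L0)  txn=BusRd  M[L0]=80
step 11: P3: load  L1  ⟶  IOIS  (L1)  txn=BusRd  M[L1]=36
step 12: P1: store L1 := 64  ⟶  IMII  (L1)  txn=BusUpgr  M[L1]=36
step 13: P3: load  L4  ⟶  IIIM  (L4)  txn=∅  M[L4]=90
step 14: P2: store L1 := 94  ⟶  IIMI  (L1)  txn=BusRdX+Flush  M[L1]=64
step 15: P1: store L0 := 53  ⟶  IMII  (L0)  txn=BusRdX  M[L0]=80
step 16: P0: load  L4  ⟶  SIIO  (L4)  txn=BusRd  M[L4]=90
step 17: P0: load  L4  ⟶  SIIO  (L4)  txn=∅  M[L4]=90
step 18: P0: store L4 := 87  ⟶  MIII  (L4)  txn=BusUpgr+Flush  M[L4]=56
step 19: P1: store L3 := 53  ⟶  IMII  (L3)  txn=BusRdX+Flush  M[L3]=96
step 20: P3: load  L1  ⟶  IIOS  (L1)  txn=BusRd  M[L1]=64
step 21: P1: store L4 := 70  ⟶  IMII  (L4)  txn=BusRdX+Flush  M[L4]=87
step 22: P1: load  L3  ⟶  IMII  (L3)  txn=∅  M[L3]=96
step 23: P2: load  L1  ⟶  IIOS  (L1)  txn=∅  M[L1]=64
step 24: P2: load  L5  ⟶  IIEI  (L5)  txn=BusRd  M[L5]=50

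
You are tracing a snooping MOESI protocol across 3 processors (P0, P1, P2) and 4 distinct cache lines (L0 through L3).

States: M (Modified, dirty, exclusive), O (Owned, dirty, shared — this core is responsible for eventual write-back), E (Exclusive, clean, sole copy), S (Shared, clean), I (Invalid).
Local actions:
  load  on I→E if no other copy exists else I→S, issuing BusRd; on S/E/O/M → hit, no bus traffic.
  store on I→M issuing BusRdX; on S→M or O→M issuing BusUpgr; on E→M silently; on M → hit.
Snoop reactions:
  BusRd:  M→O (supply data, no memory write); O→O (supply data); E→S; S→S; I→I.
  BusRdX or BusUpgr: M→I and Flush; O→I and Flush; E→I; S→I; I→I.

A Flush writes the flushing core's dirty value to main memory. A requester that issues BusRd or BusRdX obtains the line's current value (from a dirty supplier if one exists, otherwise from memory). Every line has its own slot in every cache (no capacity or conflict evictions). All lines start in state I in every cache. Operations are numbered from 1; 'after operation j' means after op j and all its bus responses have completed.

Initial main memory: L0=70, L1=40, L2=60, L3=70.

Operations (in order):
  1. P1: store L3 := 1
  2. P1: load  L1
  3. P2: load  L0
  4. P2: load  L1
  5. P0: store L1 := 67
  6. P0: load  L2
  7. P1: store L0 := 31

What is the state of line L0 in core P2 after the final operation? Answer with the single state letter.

state = I

[1] P1: store L3 := 1 | P0:I, P1:M(1), P2:I | bus: BusRdX
[2] P1: load  L1 | P0:I, P1:E(40), P2:I | bus: BusRd
[3] P2: load  L0 | P0:I, P1:I, P2:E(70) | bus: BusRd
[4] P2: load  L1 | P0:I, P1:S(40), P2:S(40) | bus: BusRd
[5] P0: store L1 := 67 | P0:M(67), P1:I, P2:I | bus: BusRdX
[6] P0: load  L2 | P0:E(60), P1:I, P2:I | bus: BusRd
[7] P1: store L0 := 31 | P0:I, P1:M(31), P2:I | bus: BusRdX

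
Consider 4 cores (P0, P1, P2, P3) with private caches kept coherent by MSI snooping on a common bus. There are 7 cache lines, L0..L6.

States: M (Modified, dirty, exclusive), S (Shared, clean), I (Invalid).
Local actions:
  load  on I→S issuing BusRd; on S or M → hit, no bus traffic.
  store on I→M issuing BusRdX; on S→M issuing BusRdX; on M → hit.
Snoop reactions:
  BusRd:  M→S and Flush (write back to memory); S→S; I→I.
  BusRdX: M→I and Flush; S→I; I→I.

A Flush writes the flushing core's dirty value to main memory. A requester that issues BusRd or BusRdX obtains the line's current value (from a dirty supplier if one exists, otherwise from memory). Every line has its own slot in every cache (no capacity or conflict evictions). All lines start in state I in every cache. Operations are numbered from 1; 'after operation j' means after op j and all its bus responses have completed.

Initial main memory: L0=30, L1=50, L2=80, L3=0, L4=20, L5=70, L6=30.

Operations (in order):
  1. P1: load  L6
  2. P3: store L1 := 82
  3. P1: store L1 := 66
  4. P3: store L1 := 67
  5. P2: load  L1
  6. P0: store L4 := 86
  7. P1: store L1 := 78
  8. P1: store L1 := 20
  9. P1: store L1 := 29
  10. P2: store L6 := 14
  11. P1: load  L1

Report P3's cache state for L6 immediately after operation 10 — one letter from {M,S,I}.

state = I

step 1: P1: load  L6  ⟶  ISII  (L6)  txn=BusRd  M[L6]=30
step 2: P3: store L1 := 82  ⟶  IIIM  (L1)  txn=BusRdX  M[L1]=50
step 3: P1: store L1 := 66  ⟶  IMII  (L1)  txn=BusRdX+Flush  M[L1]=82
step 4: P3: store L1 := 67  ⟶  IIIM  (L1)  txn=BusRdX+Flush  M[L1]=66
step 5: P2: load  L1  ⟶  IISS  (L1)  txn=BusRd+Flush  M[L1]=67
step 6: P0: store L4 := 86  ⟶  MIII  (L4)  txn=BusRdX  M[L4]=20
step 7: P1: store L1 := 78  ⟶  IMII  (L1)  txn=BusRdX  M[L1]=67
step 8: P1: store L1 := 20  ⟶  IMII  (L1)  txn=∅  M[L1]=67
step 9: P1: store L1 := 29  ⟶  IMII  (L1)  txn=∅  M[L1]=67
step 10: P2: store L6 := 14  ⟶  IIMI  (L6)  txn=BusRdX  M[L6]=30
step 11: P1: load  L1  ⟶  IMII  (L1)  txn=∅  M[L1]=67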